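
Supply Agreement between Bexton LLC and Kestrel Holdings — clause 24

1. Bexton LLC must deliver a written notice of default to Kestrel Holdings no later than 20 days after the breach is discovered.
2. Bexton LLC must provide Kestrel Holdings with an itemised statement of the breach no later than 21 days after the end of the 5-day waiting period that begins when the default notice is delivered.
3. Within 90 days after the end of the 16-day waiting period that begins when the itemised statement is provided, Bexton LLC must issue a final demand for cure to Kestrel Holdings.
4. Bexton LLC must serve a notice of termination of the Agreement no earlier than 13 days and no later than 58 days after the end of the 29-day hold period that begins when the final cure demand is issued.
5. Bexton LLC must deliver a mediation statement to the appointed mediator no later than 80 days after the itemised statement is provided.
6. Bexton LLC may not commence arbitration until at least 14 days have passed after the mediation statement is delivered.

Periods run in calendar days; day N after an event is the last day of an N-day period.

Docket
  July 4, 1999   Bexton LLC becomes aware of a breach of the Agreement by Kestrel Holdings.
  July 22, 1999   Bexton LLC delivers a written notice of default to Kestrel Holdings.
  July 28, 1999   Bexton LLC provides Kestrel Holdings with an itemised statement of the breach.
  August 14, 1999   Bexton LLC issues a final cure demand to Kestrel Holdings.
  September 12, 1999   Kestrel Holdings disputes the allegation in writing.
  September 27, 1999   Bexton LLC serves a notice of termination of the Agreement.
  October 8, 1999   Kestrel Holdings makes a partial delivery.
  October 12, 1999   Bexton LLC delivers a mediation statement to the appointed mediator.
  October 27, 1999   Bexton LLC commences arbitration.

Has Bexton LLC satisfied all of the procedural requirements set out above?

Yes

Step 1: 20 days after July 4, 1999 (when the breach is discovered) is July 24, 1999; completed July 22, 1999, before the deadline.
Step 2: 21 days after July 27, 1999 (end of the 5-day waiting period, which began when the default notice is delivered on July 22, 1999) is August 17, 1999; done July 28, 1999 — timely.
Step 3: 90 days after August 13, 1999 (end of the 16-day waiting period, which began when the itemised statement is provided on July 28, 1999) is November 11, 1999; completed August 14, 1999, before the deadline.
Step 4: the window is 13–58 days after September 12, 1999 (end of the 29-day hold period, which began when the final cure demand is issued on August 14, 1999), so September 25, 1999 through November 9, 1999; done September 27, 1999 — within the window.
Step 5: 80 days after July 28, 1999 (when the itemised statement is provided) is October 16, 1999; completed October 12, 1999, before the deadline.
Step 6: the earliest permitted date is 14 days after October 12, 1999 (when the mediation statement is delivered), i.e. October 26, 1999; done October 27, 1999, after the minimum wait.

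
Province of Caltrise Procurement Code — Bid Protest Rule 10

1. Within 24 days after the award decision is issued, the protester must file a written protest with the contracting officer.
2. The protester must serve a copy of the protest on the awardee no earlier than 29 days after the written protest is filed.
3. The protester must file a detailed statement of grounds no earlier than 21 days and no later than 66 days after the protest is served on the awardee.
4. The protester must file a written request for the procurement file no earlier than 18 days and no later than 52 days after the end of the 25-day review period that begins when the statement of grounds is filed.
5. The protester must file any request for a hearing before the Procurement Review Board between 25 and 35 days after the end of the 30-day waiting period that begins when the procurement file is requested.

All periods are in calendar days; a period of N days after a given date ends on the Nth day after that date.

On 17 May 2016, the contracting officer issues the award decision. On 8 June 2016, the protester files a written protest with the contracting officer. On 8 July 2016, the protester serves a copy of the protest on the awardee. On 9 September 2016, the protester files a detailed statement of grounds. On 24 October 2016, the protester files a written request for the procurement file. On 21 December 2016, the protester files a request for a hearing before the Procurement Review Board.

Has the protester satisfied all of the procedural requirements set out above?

Yes

Step 1: 24 days after 17 May 2016 (when the award decision is issued) is 10 June 2016; completed 8 June 2016, before the deadline.
Step 2: the earliest permitted date is 29 days after 8 June 2016 (when the written protest is filed), i.e. 7 July 2016; 8 July 2016 is on or after that date.
Step 3: the window is 21–66 days after 8 July 2016 (when the protest is served on the awardee), so 29 July 2016 through 12 September 2016; 9 September 2016 falls inside that range.
Step 4: the window is 18–52 days after 4 October 2016 (end of the 25-day review period, which began when the statement of grounds is filed on 9 September 2016), so 22 October 2016 through 25 November 2016; done 24 October 2016 — within the window.
Step 5: the window is 25–35 days after 23 November 2016 (end of the 30-day waiting period, which began when the procurement file is requested on 24 October 2016), so 18 December 2016 through 28 December 2016; 21 December 2016 falls inside that range.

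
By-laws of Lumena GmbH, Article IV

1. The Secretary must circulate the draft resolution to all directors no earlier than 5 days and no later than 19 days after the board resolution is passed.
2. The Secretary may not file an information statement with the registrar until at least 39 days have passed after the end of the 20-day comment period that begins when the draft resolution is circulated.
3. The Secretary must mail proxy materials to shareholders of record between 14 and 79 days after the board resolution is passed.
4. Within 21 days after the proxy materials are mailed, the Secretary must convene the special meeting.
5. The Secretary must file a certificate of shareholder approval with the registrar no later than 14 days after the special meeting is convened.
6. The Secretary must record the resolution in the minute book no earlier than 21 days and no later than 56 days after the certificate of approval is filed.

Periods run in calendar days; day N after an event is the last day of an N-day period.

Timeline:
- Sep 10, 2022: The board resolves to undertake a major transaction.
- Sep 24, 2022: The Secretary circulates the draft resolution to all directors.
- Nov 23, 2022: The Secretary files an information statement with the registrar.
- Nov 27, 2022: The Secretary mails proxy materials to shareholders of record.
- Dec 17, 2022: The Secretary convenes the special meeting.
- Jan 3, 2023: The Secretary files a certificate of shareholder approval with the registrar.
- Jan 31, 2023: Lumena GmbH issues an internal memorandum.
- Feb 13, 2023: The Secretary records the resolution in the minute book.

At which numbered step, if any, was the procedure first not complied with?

Step 5

Step 1: the window is 5–19 days after Sep 10, 2022 (when the board resolution is passed), so Sep 15, 2022 through Sep 29, 2022; done Sep 24, 2022 — within the window.
Step 2: the earliest permitted date is 39 days after Oct 14, 2022 (end of the 20-day comment period, which began when the draft resolution is circulated on Sep 24, 2022), i.e. Nov 22, 2022; done Nov 23, 2022 — permitted.
Step 3: the window is 14–79 days after Sep 10, 2022 (when the board resolution is passed), so Sep 24, 2022 through Nov 28, 2022; done Nov 27, 2022, which is between those dates.
Step 4: 21 days after Nov 27, 2022 (when the proxy materials are mailed) is Dec 18, 2022; completed Dec 17, 2022, before the deadline.
Step 5: 14 days after Dec 17, 2022 (when the special meeting is convened) is Dec 31, 2022; Jan 3, 2023 misses that deadline by 3 days.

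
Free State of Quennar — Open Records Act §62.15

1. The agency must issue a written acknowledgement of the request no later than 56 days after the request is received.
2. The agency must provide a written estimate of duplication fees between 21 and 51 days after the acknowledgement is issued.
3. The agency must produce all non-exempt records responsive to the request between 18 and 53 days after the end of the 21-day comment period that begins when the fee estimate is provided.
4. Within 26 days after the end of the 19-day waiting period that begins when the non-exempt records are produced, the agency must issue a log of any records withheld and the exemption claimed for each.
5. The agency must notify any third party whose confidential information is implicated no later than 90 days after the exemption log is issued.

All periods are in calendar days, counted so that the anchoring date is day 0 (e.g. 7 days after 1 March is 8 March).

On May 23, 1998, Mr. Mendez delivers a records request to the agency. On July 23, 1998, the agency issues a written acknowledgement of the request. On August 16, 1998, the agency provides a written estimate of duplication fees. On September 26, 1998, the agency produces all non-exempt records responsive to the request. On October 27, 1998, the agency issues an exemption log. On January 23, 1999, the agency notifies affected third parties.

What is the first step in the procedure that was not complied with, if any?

(1) due by May 23, 1998 + 56 days = July 18, 1998; not done until July 23, 1998, 5 days after the deadline.
The analysis stops there.

Step 1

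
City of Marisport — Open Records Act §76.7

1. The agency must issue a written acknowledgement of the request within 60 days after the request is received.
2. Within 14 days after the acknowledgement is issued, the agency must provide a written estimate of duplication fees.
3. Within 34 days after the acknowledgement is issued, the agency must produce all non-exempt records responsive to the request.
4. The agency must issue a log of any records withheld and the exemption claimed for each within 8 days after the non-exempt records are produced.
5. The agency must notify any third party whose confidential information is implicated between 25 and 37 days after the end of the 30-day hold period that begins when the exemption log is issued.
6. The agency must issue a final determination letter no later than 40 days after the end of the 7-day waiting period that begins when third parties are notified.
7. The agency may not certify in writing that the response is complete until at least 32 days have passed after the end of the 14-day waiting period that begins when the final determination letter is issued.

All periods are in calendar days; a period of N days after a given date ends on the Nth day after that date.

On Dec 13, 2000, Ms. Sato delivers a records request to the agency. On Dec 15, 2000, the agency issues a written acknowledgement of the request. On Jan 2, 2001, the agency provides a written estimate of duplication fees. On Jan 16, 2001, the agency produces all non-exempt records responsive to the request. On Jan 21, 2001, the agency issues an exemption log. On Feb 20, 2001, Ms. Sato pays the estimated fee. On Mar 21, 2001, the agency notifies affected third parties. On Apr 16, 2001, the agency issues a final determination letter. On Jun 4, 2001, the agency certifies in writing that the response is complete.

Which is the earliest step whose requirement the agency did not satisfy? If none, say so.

(1) due by Dec 13, 2000 + 60 days = Feb 11, 2001; completed Dec 15, 2000, before the deadline.
(2) due by Dec 15, 2000 + 14 days = Dec 29, 2000; done Jan 2, 2001 — 4 days late.

Step 2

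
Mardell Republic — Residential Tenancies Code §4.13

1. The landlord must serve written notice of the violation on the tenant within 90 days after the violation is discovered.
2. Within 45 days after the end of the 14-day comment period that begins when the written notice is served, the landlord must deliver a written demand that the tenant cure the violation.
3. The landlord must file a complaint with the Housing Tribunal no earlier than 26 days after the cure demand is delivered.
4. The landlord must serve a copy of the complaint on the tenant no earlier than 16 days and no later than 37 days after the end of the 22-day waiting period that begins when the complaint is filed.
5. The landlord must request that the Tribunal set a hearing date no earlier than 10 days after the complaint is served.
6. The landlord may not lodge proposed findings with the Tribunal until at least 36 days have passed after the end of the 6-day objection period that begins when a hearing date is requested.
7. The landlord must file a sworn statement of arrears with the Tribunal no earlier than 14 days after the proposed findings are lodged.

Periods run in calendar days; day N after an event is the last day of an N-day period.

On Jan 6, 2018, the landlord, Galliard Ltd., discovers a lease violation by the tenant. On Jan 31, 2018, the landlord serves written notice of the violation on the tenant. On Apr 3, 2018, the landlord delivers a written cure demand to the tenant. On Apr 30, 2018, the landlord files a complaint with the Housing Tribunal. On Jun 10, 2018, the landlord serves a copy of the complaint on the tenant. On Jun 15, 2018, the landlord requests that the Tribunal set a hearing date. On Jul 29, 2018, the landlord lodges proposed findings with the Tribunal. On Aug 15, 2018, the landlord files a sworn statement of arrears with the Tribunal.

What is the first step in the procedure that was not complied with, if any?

Step 1 — counting 90 days from Jan 6, 2018 (when the violation is discovered) gives a deadline of Apr 6, 2018; completed Jan 31, 2018, before the deadline.
Step 2 — counting 45 days from Feb 14, 2018 (end of the 14-day comment period, which began when the written notice is served on Jan 31, 2018) gives a deadline of Mar 31, 2018; Apr 3, 2018 misses that deadline by 3 days.

Step 2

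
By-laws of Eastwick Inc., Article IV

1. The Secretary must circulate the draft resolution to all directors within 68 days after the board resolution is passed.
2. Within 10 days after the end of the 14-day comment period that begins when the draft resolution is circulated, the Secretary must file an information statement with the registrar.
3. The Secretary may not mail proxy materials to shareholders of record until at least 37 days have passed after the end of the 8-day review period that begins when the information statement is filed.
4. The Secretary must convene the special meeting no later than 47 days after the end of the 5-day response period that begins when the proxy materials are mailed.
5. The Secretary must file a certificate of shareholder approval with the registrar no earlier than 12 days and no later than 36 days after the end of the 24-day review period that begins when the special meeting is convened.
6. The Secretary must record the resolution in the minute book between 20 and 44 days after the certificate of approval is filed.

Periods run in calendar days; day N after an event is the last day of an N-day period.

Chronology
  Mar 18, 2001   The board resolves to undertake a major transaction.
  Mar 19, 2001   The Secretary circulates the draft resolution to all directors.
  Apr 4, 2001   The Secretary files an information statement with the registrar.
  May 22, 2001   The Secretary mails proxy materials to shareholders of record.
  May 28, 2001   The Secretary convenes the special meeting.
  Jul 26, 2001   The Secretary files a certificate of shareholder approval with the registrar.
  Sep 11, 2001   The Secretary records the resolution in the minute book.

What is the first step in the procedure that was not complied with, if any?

(1) due by Mar 18, 2001 + 68 days = May 25, 2001; completed Mar 19, 2001, before the deadline.
(2) due by Apr 2, 2001 + 10 days = Apr 12, 2001; Apr 4, 2001 is within that limit.
(3) permitted from Apr 12, 2001 + 37 days = May 19, 2001 onward; done May 22, 2001 — permitted.
(4) due by May 27, 2001 + 47 days = Jul 13, 2001; done May 28, 2001 — timely.
(5) the permitted window runs from Jun 21, 2001 + 12 = Jul 3, 2001 to Jun 21, 2001 + 36 = Jul 27, 2001; done Jul 26, 2001, which is between those dates.
(6) the permitted window runs from Jul 26, 2001 + 20 = Aug 15, 2001 to Jul 26, 2001 + 44 = Sep 8, 2001; Sep 11, 2001 is 3 days past the end of the window.

Step 6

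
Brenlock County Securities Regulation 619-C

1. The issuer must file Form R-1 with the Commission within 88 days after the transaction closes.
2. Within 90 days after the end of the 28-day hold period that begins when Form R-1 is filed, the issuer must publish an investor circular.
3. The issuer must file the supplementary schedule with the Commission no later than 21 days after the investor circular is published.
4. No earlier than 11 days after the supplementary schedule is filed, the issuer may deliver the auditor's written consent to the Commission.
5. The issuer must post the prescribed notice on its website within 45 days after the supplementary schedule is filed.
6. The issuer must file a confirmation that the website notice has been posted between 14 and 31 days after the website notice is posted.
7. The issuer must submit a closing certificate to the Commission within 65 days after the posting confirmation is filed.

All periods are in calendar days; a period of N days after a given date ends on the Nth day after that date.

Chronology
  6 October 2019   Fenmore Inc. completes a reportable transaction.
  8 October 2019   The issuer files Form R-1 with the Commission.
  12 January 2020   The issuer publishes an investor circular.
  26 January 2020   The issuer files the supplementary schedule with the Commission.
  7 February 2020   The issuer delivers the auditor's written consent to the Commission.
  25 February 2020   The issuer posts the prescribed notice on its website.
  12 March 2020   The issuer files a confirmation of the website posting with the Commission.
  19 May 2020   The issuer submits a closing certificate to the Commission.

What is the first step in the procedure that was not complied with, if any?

Step 7

Step 1 — counting 88 days from 6 October 2019 (when the transaction closes) gives a deadline of 2 January 2020; done 8 October 2019 — timely.
Step 2 — counting 90 days from 5 November 2019 (end of the 28-day hold period, which began when Form R-1 is filed on 8 October 2019) gives a deadline of 3 February 2020; done 12 January 2020 — timely.
Step 3 — counting 21 days from 12 January 2020 (when the investor circular is published) gives a deadline of 2 February 2020; 26 January 2020 is within that limit.
Step 4 — must wait 11 days from 26 January 2020 (when the supplementary schedule is filed), so not before 6 February 2020; done 7 February 2020, after the minimum wait.
Step 5 — counting 45 days from 26 January 2020 (when the supplementary schedule is filed) gives a deadline of 11 March 2020; completed 25 February 2020, before the deadline.
Step 6 — 14 and 31 days from 25 February 2020 (when the website notice is posted) are 10 March 2020 and 27 March 2020 respectively; 12 March 2020 falls inside that range.
Step 7 — counting 65 days from 12 March 2020 (when the posting confirmation is filed) gives a deadline of 16 May 2020; 19 May 2020 misses that deadline by 3 days.
The procedure was therefore not followed at step 7.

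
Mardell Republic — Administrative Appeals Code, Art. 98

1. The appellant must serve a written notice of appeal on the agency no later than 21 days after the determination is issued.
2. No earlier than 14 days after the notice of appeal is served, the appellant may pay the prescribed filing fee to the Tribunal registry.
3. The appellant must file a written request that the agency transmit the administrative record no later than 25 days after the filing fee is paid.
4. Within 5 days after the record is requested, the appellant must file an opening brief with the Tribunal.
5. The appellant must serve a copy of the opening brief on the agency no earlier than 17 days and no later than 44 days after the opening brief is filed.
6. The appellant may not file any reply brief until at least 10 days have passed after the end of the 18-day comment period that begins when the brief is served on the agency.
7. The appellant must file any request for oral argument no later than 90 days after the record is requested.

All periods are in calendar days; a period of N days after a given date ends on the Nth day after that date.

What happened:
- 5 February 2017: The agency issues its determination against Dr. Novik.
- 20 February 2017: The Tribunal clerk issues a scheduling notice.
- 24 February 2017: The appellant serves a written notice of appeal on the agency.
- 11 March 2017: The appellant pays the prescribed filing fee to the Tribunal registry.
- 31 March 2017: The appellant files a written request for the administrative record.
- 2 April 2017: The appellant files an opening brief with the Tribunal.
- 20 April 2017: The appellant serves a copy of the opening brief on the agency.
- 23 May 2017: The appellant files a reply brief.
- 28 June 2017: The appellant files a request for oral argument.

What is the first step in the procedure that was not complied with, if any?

None — every step was satisfied

Step 1 — counting 21 days from 5 February 2017 (when the determination is issued) gives a deadline of 26 February 2017; done 24 February 2017 — timely.
Step 2 — must wait 14 days from 24 February 2017 (when the notice of appeal is served), so not before 10 March 2017; 11 March 2017 is on or after that date.
Step 3 — counting 25 days from 11 March 2017 (when the filing fee is paid) gives a deadline of 5 April 2017; done 31 March 2017 — timely.
Step 4 — counting 5 days from 31 March 2017 (when the record is requested) gives a deadline of 5 April 2017; done 2 April 2017 — timely.
Step 5 — 17 and 44 days from 2 April 2017 (when the opening brief is filed) are 19 April 2017 and 16 May 2017 respectively; 20 April 2017 falls inside that range.
Step 6 — must wait 10 days from 8 May 2017 (end of the 18-day comment period, which began when the brief is served on the agency on 20 April 2017), so not before 18 May 2017; done 23 May 2017, after the minimum wait.
Step 7 — counting 90 days from 31 March 2017 (when the record is requested) gives a deadline of 29 June 2017; 28 June 2017 is within that limit.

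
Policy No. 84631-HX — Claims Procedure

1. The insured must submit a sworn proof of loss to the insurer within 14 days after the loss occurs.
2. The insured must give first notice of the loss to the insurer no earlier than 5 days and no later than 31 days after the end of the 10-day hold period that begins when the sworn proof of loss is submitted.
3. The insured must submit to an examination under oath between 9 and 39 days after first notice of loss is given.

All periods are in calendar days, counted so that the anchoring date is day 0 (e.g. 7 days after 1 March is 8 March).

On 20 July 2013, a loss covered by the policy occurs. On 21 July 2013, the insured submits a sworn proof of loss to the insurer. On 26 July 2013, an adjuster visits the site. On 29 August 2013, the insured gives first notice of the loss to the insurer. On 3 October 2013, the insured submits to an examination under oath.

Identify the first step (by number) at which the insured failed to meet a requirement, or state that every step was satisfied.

None — every step was satisfied

Step 1: 14 days after 20 July 2013 (when the loss occurs) is 3 August 2013; 21 July 2013 is within that limit.
Step 2: the window is 5–31 days after 31 July 2013 (end of the 10-day hold period, which began when the sworn proof of loss is submitted on 21 July 2013), so 5 August 2013 through 31 August 2013; done 29 August 2013, which is between those dates.
Step 3: the window is 9–39 days after 29 August 2013 (when first notice of loss is given), so 7 September 2013 through 7 October 2013; done 3 October 2013 — within the window.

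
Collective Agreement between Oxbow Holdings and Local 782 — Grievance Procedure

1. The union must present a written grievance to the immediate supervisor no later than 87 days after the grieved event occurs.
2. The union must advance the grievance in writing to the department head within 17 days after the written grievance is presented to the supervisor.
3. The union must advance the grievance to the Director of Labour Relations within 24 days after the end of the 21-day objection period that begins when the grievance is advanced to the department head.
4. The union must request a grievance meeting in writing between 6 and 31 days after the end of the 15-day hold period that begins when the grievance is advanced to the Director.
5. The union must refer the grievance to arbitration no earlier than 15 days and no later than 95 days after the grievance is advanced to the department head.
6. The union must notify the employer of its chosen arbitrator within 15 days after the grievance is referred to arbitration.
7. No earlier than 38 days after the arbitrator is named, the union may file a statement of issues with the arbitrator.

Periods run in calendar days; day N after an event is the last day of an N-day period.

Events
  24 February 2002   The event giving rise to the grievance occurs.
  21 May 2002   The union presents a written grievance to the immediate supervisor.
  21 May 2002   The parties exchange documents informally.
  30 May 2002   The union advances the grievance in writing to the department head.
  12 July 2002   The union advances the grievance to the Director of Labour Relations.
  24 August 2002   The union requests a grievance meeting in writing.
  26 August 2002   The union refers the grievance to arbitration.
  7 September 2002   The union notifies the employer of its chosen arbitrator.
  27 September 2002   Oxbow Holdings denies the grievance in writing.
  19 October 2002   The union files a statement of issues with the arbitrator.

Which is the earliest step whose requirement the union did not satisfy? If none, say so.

Step 1: 87 days after 24 February 2002 (when the grieved event occurs) is 22 May 2002; done 21 May 2002 — timely.
Step 2: 17 days after 21 May 2002 (when the written grievance is presented to the supervisor) is 7 June 2002; completed 30 May 2002, before the deadline.
Step 3: 24 days after 20 June 2002 (end of the 21-day objection period, which began when the grievance is advanced to the department head on 30 May 2002) is 14 July 2002; 12 July 2002 is within that limit.
Step 4: the window is 6–31 days after 27 July 2002 (end of the 15-day hold period, which began when the grievance is advanced to the Director on 12 July 2002), so 2 August 2002 through 27 August 2002; done 24 August 2002 — within the window.
Step 5: the window is 15–95 days after 30 May 2002 (when the grievance is advanced to the department head), so 14 June 2002 through 2 September 2002; 26 August 2002 falls inside that range.
Step 6: 15 days after 26 August 2002 (when the grievance is referred to arbitration) is 10 September 2002; completed 7 September 2002, before the deadline.
Step 7: the earliest permitted date is 38 days after 7 September 2002 (when the arbitrator is named), i.e. 15 October 2002; done 19 October 2002 — permitted.

None — every step was satisfied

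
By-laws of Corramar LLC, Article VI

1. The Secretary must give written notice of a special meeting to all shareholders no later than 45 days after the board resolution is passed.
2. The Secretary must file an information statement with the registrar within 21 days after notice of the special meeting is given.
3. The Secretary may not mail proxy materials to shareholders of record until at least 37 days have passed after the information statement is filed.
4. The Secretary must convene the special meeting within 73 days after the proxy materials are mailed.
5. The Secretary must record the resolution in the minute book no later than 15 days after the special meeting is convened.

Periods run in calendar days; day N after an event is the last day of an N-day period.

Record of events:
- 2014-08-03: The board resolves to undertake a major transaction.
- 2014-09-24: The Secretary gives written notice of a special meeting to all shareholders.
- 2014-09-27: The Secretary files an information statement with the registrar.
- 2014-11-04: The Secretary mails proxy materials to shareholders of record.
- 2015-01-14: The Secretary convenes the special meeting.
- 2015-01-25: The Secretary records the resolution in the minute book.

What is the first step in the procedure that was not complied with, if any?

Step 1 — counting 45 days from 2014-08-03 (when the board resolution is passed) gives a deadline of 2014-09-17; done 2014-09-24 — 7 days late.
The procedure was therefore not followed at step 1.

Step 1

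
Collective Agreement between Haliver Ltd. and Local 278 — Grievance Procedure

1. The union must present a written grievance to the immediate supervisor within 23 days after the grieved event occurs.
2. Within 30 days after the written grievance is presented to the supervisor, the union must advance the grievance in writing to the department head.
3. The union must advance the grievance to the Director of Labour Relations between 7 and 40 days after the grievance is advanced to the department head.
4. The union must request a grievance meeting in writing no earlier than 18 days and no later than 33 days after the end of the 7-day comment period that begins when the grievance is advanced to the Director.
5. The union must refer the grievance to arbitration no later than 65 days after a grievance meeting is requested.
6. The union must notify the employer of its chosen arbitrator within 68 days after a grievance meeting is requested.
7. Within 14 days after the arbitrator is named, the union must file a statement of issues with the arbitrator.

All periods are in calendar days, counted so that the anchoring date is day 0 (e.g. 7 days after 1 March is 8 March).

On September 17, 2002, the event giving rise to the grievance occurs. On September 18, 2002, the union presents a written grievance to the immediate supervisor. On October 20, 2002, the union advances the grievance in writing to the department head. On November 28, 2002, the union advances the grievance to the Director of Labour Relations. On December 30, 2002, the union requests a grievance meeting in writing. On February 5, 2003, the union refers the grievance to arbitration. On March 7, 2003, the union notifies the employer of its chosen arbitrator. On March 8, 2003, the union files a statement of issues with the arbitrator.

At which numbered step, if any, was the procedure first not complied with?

(1) due by September 17, 2002 + 23 days = October 10, 2002; September 18, 2002 is within that limit.
(2) due by September 18, 2002 + 30 days = October 18, 2002; not done until October 20, 2002, 2 days after the deadline.
That is the first point of non-compliance.

Step 2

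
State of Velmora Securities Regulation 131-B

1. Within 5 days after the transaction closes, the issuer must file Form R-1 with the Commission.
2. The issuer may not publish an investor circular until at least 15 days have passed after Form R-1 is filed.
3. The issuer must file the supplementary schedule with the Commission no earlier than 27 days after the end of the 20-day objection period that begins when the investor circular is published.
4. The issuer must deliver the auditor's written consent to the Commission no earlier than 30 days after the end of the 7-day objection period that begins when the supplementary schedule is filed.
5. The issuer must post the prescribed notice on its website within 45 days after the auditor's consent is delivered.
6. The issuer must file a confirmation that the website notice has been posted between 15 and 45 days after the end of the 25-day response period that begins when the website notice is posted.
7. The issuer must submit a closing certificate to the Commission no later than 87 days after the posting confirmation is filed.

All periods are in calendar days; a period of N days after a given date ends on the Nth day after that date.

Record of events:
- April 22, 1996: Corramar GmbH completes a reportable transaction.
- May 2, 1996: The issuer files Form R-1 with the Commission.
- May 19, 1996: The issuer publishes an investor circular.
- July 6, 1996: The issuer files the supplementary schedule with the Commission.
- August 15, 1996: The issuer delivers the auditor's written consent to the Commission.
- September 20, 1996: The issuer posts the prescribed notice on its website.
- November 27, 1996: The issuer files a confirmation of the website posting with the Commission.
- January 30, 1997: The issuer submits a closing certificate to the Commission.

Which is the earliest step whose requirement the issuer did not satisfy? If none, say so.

Step 1

Step 1 — counting 5 days from April 22, 1996 (when the transaction closes) gives a deadline of April 27, 1996; done May 2, 1996 — 5 days late.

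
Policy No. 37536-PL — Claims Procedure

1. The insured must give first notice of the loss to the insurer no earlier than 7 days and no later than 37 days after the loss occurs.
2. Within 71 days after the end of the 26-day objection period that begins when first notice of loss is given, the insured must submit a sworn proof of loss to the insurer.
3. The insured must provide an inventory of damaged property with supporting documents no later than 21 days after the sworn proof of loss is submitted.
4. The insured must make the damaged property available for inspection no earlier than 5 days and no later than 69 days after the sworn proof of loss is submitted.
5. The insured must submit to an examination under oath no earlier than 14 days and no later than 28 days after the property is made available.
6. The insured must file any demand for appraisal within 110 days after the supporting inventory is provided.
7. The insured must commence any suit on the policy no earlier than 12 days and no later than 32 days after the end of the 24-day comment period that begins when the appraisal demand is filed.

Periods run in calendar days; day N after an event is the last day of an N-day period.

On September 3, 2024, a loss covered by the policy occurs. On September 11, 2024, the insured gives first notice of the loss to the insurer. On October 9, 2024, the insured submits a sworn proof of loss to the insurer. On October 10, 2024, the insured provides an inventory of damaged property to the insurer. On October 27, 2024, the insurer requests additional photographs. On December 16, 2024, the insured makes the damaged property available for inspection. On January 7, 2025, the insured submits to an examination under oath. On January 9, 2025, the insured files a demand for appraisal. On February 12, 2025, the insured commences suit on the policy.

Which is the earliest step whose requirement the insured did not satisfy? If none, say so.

Step 1: the window is 7–37 days after September 3, 2024 (when the loss occurs), so September 10, 2024 through October 10, 2024; done September 11, 2024, which is between those dates.
Step 2: 71 days after October 7, 2024 (end of the 26-day objection period, which began when first notice of loss is given on September 11, 2024) is December 17, 2024; October 9, 2024 is within that limit.
Step 3: 21 days after October 9, 2024 (when the sworn proof of loss is submitted) is October 30, 2024; done October 10, 2024 — timely.
Step 4: the window is 5–69 days after October 9, 2024 (when the sworn proof of loss is submitted), so October 14, 2024 through December 17, 2024; December 16, 2024 falls inside that range.
Step 5: the window is 14–28 days after December 16, 2024 (when the property is made available), so December 30, 2024 through January 13, 2025; done January 7, 2025 — within the window.
Step 6: 110 days after October 10, 2024 (when the supporting inventory is provided) is January 28, 2025; completed January 9, 2025, before the deadline.
Step 7: the window is 12–32 days after February 2, 2025 (end of the 24-day comment period, which began when the appraisal demand is filed on January 9, 2025), so February 14, 2025 through March 6, 2025; February 12, 2025 is 2 days too early.

Step 7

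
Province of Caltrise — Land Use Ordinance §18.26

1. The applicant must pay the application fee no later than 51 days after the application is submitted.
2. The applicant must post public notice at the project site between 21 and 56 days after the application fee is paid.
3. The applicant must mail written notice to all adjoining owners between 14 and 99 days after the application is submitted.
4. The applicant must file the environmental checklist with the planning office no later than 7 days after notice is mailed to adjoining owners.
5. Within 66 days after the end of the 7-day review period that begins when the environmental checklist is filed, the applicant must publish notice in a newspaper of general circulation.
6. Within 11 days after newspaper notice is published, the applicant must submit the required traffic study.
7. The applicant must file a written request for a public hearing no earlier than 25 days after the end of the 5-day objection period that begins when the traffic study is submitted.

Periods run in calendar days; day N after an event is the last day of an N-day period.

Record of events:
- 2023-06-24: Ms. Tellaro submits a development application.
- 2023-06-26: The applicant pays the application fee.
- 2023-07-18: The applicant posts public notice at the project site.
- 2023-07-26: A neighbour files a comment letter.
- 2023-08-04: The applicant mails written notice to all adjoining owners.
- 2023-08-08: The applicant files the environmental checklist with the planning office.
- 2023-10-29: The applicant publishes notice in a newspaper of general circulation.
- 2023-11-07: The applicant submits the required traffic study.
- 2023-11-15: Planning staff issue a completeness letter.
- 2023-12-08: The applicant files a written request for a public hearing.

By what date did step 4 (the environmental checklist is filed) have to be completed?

Step 4 runs from 2023-08-04, when notice is mailed to adjoining owners. 7 days after 2023-08-04 is 2023-08-11.

2023-08-11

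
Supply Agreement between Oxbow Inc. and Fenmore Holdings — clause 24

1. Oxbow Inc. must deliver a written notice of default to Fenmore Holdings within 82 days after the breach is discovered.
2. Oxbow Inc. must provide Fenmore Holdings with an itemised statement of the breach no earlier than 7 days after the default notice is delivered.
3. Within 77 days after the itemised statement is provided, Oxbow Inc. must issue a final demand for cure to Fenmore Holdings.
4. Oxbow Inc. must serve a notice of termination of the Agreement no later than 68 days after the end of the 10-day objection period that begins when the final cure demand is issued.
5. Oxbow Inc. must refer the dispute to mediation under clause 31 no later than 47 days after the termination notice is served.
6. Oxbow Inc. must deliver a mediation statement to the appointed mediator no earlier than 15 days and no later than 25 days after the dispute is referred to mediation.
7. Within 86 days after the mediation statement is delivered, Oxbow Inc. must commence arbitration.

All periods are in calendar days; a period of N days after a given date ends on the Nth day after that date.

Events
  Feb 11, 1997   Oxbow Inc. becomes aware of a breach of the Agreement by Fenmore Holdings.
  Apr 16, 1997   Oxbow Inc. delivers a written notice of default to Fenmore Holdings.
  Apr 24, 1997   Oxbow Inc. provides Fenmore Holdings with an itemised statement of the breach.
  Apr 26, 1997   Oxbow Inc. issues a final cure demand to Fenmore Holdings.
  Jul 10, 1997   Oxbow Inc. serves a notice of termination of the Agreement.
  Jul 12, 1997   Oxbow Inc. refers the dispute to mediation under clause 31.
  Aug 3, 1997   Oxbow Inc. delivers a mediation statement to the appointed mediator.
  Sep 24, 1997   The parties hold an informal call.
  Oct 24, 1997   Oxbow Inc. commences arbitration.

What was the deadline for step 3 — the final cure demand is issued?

Jul 10, 1997

Step 3 runs from Apr 24, 1997, when the itemised statement is provided. 77 days after Apr 24, 1997 is Jul 10, 1997.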